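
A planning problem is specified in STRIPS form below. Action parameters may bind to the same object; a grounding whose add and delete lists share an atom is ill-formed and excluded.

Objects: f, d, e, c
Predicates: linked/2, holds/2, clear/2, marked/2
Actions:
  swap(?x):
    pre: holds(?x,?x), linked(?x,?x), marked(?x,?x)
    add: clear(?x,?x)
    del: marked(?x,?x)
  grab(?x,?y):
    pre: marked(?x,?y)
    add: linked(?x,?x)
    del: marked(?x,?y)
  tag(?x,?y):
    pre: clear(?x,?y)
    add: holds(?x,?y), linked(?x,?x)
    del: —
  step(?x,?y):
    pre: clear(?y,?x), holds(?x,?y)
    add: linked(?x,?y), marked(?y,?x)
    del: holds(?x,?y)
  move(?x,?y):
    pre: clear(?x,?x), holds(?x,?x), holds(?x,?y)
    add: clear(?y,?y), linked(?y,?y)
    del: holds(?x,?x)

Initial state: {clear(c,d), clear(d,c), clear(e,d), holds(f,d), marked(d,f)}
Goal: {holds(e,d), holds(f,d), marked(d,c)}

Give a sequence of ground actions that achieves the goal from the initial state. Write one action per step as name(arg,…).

1. tag(e,d)  →  {clear(c,d), clear(d,c), clear(e,d), holds(e,d), holds(f,d), linked(e,e), marked(d,f)}
2. tag(c,d)  →  {clear(c,d), clear(d,c), clear(e,d), holds(c,d), holds(e,d), holds(f,d), linked(c,c), linked(e,e), marked(d,f)}
3. step(c,d)  →  {clear(c,d), clear(d,c), clear(e,d), holds(e,d), holds(f,d), linked(c,c), linked(c,d), linked(e,e), marked(d,c), marked(d,f)}

tag(e,d); tag(c,d); step(c,d)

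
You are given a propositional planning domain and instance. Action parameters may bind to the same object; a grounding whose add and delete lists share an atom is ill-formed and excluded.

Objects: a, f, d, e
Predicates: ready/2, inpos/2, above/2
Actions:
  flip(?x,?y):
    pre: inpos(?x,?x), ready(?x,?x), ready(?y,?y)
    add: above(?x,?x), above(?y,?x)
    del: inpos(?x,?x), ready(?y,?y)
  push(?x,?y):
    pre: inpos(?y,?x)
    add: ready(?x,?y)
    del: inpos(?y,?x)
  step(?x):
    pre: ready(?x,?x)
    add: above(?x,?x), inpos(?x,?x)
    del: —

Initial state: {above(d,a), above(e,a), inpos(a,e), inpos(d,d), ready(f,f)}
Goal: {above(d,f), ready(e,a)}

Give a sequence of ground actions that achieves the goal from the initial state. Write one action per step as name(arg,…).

1. push(d,d)  →  {above(d,a), above(e,a), inpos(a,e), ready(d,d), ready(f,f)}
2. push(e,a)  →  {above(d,a), above(e,a), ready(d,d), ready(e,a), ready(f,f)}
3. step(f)  →  {above(d,a), above(e,a), above(f,f), inpos(f,f), ready(d,d), ready(e,a), ready(f,f)}
4. flip(f,d)  →  {above(d,a), above(d,f), above(e,a), above(f,f), ready(e,a), ready(f,f)}

push(d,d); push(e,a); step(f); flip(f,d)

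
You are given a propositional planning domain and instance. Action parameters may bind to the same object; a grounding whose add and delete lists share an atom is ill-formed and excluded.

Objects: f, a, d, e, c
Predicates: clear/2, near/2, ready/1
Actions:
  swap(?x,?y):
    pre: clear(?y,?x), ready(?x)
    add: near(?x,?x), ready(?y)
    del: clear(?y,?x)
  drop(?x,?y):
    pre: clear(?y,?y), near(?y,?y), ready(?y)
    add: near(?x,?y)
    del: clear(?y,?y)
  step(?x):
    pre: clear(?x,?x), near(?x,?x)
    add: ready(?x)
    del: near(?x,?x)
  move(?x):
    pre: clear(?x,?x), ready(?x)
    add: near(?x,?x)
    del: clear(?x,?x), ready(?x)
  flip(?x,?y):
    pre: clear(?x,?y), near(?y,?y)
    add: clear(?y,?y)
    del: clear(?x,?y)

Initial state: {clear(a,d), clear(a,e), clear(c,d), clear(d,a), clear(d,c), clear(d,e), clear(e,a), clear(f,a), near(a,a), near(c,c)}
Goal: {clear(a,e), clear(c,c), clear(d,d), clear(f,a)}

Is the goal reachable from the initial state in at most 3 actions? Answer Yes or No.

1. flip(d,c)  →  {clear(a,d), clear(a,e), clear(c,c), clear(c,d), clear(d,a), clear(d,e), clear(e,a), clear(f,a), near(a,a), near(c,c)}
2. flip(e,a)  →  {clear(a,a), clear(a,d), clear(a,e), clear(c,c), clear(c,d), clear(d,a), clear(d,e), clear(f,a), near(a,a), near(c,c)}
3. step(a)  →  {clear(a,a), clear(a,d), clear(a,e), clear(c,c), clear(c,d), clear(d,a), clear(d,e), clear(f,a), near(c,c), ready(a)}
4. swap(a,d)  →  {clear(a,a), clear(a,d), clear(a,e), clear(c,c), clear(c,d), clear(d,e), clear(f,a), near(a,a), near(c,c), ready(a), ready(d)}
5. swap(d,a)  →  {clear(a,a), clear(a,e), clear(c,c), clear(c,d), clear(d,e), clear(f,a), near(a,a), near(c,c), near(d,d), ready(a), ready(d)}
6. flip(c,d)  →  {clear(a,a), clear(a,e), clear(c,c), clear(d,d), clear(d,e), clear(f,a), near(a,a), near(c,c), near(d,d), ready(a), ready(d)}
optimal plan length = 6; 6 > 3

No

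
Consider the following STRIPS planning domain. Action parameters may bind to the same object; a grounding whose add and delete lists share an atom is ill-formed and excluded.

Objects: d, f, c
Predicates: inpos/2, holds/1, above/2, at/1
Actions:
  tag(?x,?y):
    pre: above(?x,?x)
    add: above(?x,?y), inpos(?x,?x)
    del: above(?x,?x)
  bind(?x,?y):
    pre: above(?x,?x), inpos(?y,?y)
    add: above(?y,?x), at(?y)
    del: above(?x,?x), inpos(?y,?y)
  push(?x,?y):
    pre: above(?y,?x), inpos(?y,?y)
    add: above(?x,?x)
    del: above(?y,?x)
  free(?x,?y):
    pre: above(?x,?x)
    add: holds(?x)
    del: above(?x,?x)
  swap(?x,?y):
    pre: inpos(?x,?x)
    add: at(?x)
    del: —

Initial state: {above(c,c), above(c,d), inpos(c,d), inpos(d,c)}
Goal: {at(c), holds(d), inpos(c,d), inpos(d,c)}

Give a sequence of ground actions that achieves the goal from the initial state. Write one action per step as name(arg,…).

1. tag(c,d)  →  {above(c,d), inpos(c,c), inpos(c,d), inpos(d,c)}
2. push(d,c)  →  {above(d,d), inpos(c,c), inpos(c,d), inpos(d,c)}
3. free(d,d)  →  {holds(d), inpos(c,c), inpos(c,d), inpos(d,c)}
4. swap(c,d)  →  {at(c), holds(d), inpos(c,c), inpos(c,d), inpos(d,c)}

tag(c,d); push(d,c); free(d,d); swap(c,d)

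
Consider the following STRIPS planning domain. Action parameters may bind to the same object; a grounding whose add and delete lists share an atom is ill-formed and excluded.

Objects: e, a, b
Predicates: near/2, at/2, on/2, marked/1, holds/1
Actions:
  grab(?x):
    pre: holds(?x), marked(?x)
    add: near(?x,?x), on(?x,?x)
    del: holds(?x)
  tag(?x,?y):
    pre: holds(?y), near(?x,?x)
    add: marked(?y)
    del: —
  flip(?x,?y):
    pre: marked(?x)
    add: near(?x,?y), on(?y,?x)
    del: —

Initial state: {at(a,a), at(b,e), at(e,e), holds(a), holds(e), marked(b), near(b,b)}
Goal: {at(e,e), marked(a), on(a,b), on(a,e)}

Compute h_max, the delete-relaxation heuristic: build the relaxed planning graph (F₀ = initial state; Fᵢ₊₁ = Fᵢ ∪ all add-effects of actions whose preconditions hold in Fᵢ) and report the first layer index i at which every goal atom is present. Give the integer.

2

F0 = init (7 atoms)
F1 = F0 ∪ {marked(a), marked(e), near(b,a), near(b,e), on(a,b), on(b,b), on(e,b)}  (14 atoms)
F2 = F1 ∪ {near(a,a), near(a,b), near(a,e), near(e,a), near(e,b), near(e,e), on(a,a), on(a,e), on(b,a), on(b,e), on(e,a), on(e,e)}  (26 atoms)
goal ⊆ F2  ⇒  h_max = 2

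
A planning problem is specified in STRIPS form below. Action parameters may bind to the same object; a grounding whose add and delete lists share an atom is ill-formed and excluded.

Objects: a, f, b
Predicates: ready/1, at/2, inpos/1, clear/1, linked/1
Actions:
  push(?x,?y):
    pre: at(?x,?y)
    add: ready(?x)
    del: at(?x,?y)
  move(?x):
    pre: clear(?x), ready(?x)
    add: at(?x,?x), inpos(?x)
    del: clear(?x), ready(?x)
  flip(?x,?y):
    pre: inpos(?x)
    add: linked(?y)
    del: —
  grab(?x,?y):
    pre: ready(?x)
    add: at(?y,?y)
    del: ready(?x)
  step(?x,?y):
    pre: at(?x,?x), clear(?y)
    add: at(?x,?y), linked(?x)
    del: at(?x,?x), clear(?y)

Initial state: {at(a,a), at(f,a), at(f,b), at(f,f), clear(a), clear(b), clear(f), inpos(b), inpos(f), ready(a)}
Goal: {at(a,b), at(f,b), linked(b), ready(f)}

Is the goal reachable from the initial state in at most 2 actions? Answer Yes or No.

1. push(f,a)  →  {at(a,a), at(f,b), at(f,f), clear(a), clear(b), clear(f), inpos(b), inpos(f), ready(a), ready(f)}
2. flip(f,b)  →  {at(a,a), at(f,b), at(f,f), clear(a), clear(b), clear(f), inpos(b), inpos(f), linked(b), ready(a), ready(f)}
3. step(a,b)  →  {at(a,b), at(f,b), at(f,f), clear(a), clear(f), inpos(b), inpos(f), linked(a), linked(b), ready(a), ready(f)}
optimal plan length = 3; 3 > 2

No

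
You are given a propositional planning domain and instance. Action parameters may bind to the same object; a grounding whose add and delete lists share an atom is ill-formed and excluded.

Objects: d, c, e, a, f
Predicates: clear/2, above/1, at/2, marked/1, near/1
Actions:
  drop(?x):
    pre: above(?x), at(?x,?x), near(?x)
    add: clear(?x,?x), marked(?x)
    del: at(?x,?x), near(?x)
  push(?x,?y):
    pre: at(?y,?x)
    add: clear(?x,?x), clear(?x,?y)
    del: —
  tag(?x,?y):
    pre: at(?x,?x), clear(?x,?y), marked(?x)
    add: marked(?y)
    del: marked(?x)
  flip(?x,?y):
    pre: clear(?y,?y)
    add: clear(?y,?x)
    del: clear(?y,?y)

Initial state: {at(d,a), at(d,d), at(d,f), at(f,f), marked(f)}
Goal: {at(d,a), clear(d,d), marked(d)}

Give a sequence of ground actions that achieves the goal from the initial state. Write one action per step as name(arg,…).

push(d,d); push(f,d); tag(f,d)

1. push(d,d)  →  {at(d,a), at(d,d), at(d,f), at(f,f), clear(d,d), marked(f)}
2. push(f,d)  →  {at(d,a), at(d,d), at(d,f), at(f,f), clear(d,d), clear(f,d), clear(f,f), marked(f)}
3. tag(f,d)  →  {at(d,a), at(d,d), at(d,f), at(f,f), clear(d,d), clear(f,d), clear(f,f), marked(d)}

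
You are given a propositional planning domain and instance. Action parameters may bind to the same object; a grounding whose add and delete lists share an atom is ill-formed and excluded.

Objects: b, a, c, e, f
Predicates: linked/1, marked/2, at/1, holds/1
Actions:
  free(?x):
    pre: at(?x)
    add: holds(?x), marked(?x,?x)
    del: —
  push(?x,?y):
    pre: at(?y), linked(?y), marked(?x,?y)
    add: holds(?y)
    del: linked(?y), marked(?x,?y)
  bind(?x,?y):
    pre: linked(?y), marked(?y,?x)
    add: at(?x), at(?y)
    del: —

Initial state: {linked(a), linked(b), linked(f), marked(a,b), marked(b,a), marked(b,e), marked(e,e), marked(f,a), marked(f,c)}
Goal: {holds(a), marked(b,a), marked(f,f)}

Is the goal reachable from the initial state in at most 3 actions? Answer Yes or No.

1. bind(a,f)  →  {at(a), at(f), linked(a), linked(b), linked(f), marked(a,b), marked(b,a), marked(b,e), marked(e,e), marked(f,a), marked(f,c)}
2. free(a)  →  {at(a), at(f), holds(a), linked(a), linked(b), linked(f), marked(a,a), marked(a,b), marked(b,a), marked(b,e), marked(e,e), marked(f,a), marked(f,c)}
3. free(f)  →  {at(a), at(f), holds(a), holds(f), linked(a), linked(b), linked(f), marked(a,a), marked(a,b), marked(b,a), marked(b,e), marked(e,e), marked(f,a), marked(f,c), marked(f,f)}
optimal plan length = 3; 3 ≤ 3

Yes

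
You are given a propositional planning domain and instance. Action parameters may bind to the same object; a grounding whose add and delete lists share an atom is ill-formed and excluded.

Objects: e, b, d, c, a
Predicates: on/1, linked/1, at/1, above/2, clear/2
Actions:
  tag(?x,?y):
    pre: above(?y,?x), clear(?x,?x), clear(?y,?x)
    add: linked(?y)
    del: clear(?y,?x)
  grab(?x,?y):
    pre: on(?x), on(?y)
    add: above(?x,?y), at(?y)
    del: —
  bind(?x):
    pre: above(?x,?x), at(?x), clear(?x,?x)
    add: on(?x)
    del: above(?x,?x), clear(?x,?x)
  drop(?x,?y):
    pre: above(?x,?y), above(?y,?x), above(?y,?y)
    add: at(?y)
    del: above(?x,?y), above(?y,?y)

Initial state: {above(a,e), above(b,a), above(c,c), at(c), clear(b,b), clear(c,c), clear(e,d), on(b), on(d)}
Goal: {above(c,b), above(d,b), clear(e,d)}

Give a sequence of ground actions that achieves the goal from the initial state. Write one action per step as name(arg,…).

1. grab(d,b)  →  {above(a,e), above(b,a), above(c,c), above(d,b), at(b), at(c), clear(b,b), clear(c,c), clear(e,d), on(b), on(d)}
2. bind(c)  →  {above(a,e), above(b,a), above(d,b), at(b), at(c), clear(b,b), clear(e,d), on(b), on(c), on(d)}
3. grab(c,b)  →  {above(a,e), above(b,a), above(c,b), above(d,b), at(b), at(c), clear(b,b), clear(e,d), on(b), on(c), on(d)}

grab(d,b); bind(c); grab(c,b)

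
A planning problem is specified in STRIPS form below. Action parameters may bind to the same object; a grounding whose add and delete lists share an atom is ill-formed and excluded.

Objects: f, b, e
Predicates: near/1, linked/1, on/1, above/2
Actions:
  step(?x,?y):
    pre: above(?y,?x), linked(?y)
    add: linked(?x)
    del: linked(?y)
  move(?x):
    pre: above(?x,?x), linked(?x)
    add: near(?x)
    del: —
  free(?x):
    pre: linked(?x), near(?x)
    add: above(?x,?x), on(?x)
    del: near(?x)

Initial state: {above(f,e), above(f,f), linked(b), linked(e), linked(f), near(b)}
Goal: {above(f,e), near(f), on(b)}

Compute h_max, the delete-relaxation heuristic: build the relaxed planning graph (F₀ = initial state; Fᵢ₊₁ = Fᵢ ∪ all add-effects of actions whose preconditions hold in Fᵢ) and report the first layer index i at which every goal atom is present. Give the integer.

F0 = init (6 atoms)
F1 = F0 ∪ {above(b,b), near(f), on(b)}  (9 atoms)
goal ⊆ F1  ⇒  h_max = 1

1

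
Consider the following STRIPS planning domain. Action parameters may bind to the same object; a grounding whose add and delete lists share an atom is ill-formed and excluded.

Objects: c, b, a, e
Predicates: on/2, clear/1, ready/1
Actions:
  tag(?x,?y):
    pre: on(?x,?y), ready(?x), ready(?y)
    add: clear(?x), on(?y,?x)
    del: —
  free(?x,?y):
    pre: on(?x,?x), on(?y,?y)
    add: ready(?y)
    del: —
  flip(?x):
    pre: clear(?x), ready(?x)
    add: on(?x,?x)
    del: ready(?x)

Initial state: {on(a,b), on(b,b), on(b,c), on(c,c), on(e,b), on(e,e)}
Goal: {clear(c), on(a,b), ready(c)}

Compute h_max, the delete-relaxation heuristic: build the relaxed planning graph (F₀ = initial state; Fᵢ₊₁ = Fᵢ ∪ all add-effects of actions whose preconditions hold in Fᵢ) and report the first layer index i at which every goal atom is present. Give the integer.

F0 = init (6 atoms)
F1 = F0 ∪ {ready(b), ready(c), ready(e)}  (9 atoms)
F2 = F1 ∪ {clear(b), clear(c), clear(e), on(b,e), on(c,b)}  (14 atoms)
goal ⊆ F2  ⇒  h_max = 2

2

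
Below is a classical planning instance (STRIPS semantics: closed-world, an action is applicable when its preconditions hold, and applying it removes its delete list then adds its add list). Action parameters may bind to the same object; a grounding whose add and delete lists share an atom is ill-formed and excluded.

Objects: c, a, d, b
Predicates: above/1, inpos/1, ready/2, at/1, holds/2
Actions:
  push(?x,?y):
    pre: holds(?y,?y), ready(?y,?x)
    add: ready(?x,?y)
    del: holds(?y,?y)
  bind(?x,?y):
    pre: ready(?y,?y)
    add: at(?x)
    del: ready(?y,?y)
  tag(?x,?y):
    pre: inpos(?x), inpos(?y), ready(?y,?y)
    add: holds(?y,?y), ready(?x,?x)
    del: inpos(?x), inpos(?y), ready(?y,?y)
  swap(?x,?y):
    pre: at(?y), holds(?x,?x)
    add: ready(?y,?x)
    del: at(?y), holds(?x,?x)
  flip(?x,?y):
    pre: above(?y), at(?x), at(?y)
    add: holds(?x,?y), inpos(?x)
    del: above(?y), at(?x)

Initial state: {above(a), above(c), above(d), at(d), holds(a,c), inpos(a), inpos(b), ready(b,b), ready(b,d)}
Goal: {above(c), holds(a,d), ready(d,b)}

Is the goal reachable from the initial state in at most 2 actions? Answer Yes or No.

No

1. tag(a,b)  →  {above(a), above(c), above(d), at(d), holds(a,c), holds(b,b), ready(a,a), ready(b,d)}
2. push(d,b)  →  {above(a), above(c), above(d), at(d), holds(a,c), ready(a,a), ready(b,d), ready(d,b)}
3. bind(a,a)  →  {above(a), above(c), above(d), at(a), at(d), holds(a,c), ready(b,d), ready(d,b)}
4. flip(a,d)  →  {above(a), above(c), at(d), holds(a,c), holds(a,d), inpos(a), ready(b,d), ready(d,b)}
optimal plan length = 4; 4 > 2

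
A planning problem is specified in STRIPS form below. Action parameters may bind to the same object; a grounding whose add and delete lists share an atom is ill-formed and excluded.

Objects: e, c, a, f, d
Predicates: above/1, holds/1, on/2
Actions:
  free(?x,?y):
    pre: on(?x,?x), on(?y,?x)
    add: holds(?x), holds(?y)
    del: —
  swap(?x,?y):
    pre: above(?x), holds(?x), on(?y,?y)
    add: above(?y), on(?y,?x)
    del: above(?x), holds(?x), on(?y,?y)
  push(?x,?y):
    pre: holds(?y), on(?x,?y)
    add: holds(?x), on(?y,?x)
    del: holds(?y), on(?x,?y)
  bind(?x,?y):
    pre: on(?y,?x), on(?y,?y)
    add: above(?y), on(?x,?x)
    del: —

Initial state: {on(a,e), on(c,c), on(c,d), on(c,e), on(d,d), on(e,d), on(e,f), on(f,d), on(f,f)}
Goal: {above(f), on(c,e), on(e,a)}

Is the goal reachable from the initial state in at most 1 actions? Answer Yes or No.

1. free(f,e)  →  {holds(e), holds(f), on(a,e), on(c,c), on(c,d), on(c,e), on(d,d), on(e,d), on(e,f), on(f,d), on(f,f)}
2. push(a,e)  →  {holds(a), holds(f), on(c,c), on(c,d), on(c,e), on(d,d), on(e,a), on(e,d), on(e,f), on(f,d), on(f,f)}
3. bind(f,f)  →  {above(f), holds(a), holds(f), on(c,c), on(c,d), on(c,e), on(d,d), on(e,a), on(e,d), on(e,f), on(f,d), on(f,f)}
optimal plan length = 3; 3 > 1

No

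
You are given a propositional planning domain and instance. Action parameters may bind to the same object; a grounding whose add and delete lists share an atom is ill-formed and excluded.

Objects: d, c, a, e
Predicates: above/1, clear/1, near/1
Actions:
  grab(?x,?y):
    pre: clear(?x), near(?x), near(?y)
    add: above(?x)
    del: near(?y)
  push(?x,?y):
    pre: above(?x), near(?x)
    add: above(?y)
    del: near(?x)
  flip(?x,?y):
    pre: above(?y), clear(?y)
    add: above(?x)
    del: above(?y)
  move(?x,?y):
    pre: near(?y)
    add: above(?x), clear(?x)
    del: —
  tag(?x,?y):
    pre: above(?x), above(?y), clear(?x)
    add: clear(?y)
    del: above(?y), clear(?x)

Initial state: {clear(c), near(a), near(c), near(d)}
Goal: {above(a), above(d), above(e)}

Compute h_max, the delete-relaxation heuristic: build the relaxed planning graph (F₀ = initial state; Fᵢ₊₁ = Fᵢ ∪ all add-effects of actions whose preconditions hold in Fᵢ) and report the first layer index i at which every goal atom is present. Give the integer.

F0 = init (4 atoms)
F1 = F0 ∪ {above(a), above(c), above(d), above(e), clear(a), clear(d), clear(e)}  (11 atoms)
goal ⊆ F1  ⇒  h_max = 1

1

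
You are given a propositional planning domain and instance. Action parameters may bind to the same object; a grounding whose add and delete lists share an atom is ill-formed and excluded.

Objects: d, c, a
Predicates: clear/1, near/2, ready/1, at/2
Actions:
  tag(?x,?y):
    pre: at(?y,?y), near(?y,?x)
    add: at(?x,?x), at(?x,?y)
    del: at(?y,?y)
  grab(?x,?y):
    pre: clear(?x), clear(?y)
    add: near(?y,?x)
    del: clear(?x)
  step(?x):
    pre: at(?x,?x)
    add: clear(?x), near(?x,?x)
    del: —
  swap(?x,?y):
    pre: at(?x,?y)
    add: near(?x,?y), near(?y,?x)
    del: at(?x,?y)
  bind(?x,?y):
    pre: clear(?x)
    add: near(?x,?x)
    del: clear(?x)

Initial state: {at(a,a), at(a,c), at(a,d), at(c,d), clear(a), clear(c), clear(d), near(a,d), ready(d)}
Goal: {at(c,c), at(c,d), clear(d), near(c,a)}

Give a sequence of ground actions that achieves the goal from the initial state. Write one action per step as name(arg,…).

1. swap(a,c)  →  {at(a,a), at(a,d), at(c,d), clear(a), clear(c), clear(d), near(a,c), near(a,d), near(c,a), ready(d)}
2. tag(c,a)  →  {at(a,d), at(c,a), at(c,c), at(c,d), clear(a), clear(c), clear(d), near(a,c), near(a,d), near(c,a), ready(d)}

swap(a,c); tag(c,a)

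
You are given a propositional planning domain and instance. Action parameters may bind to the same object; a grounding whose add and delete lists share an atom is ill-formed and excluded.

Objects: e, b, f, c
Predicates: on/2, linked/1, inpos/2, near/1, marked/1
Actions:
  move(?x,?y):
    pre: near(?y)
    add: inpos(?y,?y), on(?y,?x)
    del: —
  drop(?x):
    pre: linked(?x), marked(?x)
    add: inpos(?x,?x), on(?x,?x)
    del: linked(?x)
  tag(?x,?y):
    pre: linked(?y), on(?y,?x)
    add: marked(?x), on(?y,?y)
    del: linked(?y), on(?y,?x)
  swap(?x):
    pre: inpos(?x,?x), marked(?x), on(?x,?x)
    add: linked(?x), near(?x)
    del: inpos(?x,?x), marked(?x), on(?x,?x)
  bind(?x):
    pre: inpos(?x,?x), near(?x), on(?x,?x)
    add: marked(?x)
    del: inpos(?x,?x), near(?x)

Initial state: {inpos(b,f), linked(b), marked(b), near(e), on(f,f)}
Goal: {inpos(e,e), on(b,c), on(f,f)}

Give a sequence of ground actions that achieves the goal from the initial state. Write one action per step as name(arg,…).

move(e,e); drop(b); swap(b); move(c,b)

1. move(e,e)  →  {inpos(b,f), inpos(e,e), linked(b), marked(b), near(e), on(e,e), on(f,f)}
2. drop(b)  →  {inpos(b,b), inpos(b,f), inpos(e,e), marked(b), near(e), on(b,b), on(e,e), on(f,f)}
3. swap(b)  →  {inpos(b,f), inpos(e,e), linked(b), near(b), near(e), on(e,e), on(f,f)}
4. move(c,b)  →  {inpos(b,b), inpos(b,f), inpos(e,e), linked(b), near(b), near(e), on(b,c), on(e,e), on(f,f)}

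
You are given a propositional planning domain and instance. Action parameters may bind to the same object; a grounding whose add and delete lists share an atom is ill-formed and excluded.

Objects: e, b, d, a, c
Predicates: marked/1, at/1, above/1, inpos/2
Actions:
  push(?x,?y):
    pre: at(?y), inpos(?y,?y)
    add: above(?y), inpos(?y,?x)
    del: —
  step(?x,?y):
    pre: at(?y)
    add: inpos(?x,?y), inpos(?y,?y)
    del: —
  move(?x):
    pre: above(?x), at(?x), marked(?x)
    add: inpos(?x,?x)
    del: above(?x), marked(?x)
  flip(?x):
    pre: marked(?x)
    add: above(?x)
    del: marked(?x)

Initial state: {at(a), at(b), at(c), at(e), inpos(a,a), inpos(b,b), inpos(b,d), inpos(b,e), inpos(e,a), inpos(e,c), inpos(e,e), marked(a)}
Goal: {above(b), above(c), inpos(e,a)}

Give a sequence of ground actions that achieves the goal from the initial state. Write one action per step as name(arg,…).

push(e,b); step(e,c); push(e,c)

1. push(e,b)  →  {above(b), at(a), at(b), at(c), at(e), inpos(a,a), inpos(b,b), inpos(b,d), inpos(b,e), inpos(e,a), inpos(e,c), inpos(e,e), marked(a)}
2. step(e,c)  →  {above(b), at(a), at(b), at(c), at(e), inpos(a,a), inpos(b,b), inpos(b,d), inpos(b,e), inpos(c,c), inpos(e,a), inpos(e,c), inpos(e,e), marked(a)}
3. push(e,c)  →  {above(b), above(c), at(a), at(b), at(c), at(e), inpos(a,a), inpos(b,b), inpos(b,d), inpos(b,e), inpos(c,c), inpos(c,e), inpos(e,a), inpos(e,c), inpos(e,e), marked(a)}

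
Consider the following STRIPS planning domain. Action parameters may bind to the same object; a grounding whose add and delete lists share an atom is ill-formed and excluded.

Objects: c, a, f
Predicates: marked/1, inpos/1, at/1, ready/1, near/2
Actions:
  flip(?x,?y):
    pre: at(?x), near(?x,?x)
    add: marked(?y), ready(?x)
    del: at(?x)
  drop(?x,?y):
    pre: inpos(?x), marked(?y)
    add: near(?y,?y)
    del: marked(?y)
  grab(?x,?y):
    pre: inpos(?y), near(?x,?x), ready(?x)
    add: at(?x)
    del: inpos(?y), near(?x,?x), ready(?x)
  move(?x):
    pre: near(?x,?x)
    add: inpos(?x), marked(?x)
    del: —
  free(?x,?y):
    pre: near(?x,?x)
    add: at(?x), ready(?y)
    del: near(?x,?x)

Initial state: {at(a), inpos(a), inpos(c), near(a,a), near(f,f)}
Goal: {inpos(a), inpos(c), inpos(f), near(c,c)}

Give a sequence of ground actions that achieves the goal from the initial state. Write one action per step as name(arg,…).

flip(a,c); drop(c,c); move(f)

1. flip(a,c)  →  {inpos(a), inpos(c), marked(c), near(a,a), near(f,f), ready(a)}
2. drop(c,c)  →  {inpos(a), inpos(c), near(a,a), near(c,c), near(f,f), ready(a)}
3. move(f)  →  {inpos(a), inpos(c), inpos(f), marked(f), near(a,a), near(c,c), near(f,f), ready(a)}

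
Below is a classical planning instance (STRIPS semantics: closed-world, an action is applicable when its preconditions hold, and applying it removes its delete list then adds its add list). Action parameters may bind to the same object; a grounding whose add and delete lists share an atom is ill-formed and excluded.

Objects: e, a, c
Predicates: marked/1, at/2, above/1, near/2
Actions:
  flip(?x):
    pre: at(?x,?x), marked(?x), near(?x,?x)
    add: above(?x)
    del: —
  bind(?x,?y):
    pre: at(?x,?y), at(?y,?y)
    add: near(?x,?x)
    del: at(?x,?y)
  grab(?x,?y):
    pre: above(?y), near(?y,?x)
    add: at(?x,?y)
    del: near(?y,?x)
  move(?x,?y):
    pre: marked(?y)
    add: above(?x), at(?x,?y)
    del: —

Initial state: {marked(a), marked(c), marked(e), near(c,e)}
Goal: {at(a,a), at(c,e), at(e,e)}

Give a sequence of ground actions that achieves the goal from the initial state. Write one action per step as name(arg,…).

move(e,e); move(a,a); move(c,e)

1. move(e,e)  →  {above(e), at(e,e), marked(a), marked(c), marked(e), near(c,e)}
2. move(a,a)  →  {above(a), above(e), at(a,a), at(e,e), marked(a), marked(c), marked(e), near(c,e)}
3. move(c,e)  →  {above(a), above(c), above(e), at(a,a), at(c,e), at(e,e), marked(a), marked(c), marked(e), near(c,e)}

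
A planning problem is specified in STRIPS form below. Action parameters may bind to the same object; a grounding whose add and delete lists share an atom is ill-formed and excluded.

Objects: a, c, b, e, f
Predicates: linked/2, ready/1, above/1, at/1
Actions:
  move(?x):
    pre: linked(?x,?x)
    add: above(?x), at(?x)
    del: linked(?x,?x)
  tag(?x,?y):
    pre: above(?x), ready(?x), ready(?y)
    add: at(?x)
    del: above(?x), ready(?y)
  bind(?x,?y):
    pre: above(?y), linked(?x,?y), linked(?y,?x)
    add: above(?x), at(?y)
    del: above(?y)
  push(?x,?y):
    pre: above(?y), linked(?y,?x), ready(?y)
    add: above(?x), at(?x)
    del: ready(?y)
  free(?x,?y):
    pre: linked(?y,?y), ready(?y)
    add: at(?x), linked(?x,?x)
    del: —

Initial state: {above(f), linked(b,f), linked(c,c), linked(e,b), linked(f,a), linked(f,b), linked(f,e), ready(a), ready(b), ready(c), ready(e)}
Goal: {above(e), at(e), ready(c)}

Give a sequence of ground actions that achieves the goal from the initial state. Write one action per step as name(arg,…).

1. free(e,c)  →  {above(f), at(e), linked(b,f), linked(c,c), linked(e,b), linked(e,e), linked(f,a), linked(f,b), linked(f,e), ready(a), ready(b), ready(c), ready(e)}
2. move(e)  →  {above(e), above(f), at(e), linked(b,f), linked(c,c), linked(e,b), linked(f,a), linked(f,b), linked(f,e), ready(a), ready(b), ready(c), ready(e)}

free(e,c); move(e)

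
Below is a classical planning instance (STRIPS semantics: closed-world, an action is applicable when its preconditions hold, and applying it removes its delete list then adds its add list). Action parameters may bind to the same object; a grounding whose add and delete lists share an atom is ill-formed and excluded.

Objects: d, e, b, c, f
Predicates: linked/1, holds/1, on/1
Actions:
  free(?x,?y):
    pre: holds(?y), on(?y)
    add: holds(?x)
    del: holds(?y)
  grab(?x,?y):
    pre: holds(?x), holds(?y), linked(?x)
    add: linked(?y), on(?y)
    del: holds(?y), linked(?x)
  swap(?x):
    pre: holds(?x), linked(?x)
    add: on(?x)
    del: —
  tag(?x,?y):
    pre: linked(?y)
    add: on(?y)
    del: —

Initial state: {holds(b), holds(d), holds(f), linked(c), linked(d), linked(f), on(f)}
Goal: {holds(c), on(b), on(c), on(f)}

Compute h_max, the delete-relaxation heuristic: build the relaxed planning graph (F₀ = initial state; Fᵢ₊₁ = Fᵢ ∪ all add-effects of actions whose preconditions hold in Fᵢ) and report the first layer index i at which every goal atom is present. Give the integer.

F0 = init (7 atoms)
F1 = F0 ∪ {holds(c), holds(e), linked(b), on(b), on(c), on(d)}  (13 atoms)
goal ⊆ F1  ⇒  h_max = 1

1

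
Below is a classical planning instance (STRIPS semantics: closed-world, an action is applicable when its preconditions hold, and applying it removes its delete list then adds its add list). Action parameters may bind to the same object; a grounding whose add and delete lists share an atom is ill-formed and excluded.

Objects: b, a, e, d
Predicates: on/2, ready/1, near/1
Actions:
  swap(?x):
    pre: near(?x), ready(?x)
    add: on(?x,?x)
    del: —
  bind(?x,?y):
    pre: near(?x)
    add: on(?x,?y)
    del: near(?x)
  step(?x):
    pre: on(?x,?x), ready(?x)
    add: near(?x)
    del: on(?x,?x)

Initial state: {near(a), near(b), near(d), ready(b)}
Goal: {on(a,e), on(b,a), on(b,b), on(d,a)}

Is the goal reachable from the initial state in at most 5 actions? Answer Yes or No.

1. swap(b)  →  {near(a), near(b), near(d), on(b,b), ready(b)}
2. bind(b,a)  →  {near(a), near(d), on(b,a), on(b,b), ready(b)}
3. bind(a,e)  →  {near(d), on(a,e), on(b,a), on(b,b), ready(b)}
4. bind(d,a)  →  {on(a,e), on(b,a), on(b,b), on(d,a), ready(b)}
optimal plan length = 4; 4 ≤ 5

Yes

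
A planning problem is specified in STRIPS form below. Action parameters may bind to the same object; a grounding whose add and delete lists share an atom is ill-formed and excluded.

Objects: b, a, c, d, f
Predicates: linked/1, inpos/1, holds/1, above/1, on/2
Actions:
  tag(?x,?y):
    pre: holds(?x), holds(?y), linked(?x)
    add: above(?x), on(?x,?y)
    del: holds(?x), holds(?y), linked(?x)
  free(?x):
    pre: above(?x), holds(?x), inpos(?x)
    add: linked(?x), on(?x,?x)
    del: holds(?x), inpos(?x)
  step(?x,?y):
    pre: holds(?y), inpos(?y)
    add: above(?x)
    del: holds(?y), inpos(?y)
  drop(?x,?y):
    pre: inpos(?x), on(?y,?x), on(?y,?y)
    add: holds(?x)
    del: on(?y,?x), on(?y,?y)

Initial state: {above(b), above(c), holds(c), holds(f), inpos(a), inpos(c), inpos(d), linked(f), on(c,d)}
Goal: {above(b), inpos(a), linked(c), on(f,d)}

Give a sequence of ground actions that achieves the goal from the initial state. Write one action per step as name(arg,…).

free(c); drop(d,c); tag(f,d)

1. free(c)  →  {above(b), above(c), holds(f), inpos(a), inpos(d), linked(c), linked(f), on(c,c), on(c,d)}
2. drop(d,c)  →  {above(b), above(c), holds(d), holds(f), inpos(a), inpos(d), linked(c), linked(f)}
3. tag(f,d)  →  {above(b), above(c), above(f), inpos(a), inpos(d), linked(c), on(f,d)}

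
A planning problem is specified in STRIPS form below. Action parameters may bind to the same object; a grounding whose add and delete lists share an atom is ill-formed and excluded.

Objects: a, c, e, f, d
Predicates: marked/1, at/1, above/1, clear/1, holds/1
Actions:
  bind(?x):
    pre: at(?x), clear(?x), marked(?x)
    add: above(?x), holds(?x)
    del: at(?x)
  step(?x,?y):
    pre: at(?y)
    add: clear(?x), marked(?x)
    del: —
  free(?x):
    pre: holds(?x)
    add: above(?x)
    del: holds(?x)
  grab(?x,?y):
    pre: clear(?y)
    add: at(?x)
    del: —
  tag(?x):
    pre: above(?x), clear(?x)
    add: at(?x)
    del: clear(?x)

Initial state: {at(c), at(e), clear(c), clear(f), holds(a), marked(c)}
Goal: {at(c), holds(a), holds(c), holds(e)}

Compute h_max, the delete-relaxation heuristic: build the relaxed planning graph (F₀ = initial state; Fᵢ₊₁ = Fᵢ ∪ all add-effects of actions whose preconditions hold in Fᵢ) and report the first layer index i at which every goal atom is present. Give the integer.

2

F0 = init (6 atoms)
F1 = F0 ∪ {above(a), above(c), at(a), at(d), at(f), clear(a), clear(d), clear(e), holds(c), marked(a), marked(d), marked(e), marked(f)}  (19 atoms)
F2 = F1 ∪ {above(d), above(e), above(f), holds(d), holds(e), holds(f)}  (25 atoms)
goal ⊆ F2  ⇒  h_max = 2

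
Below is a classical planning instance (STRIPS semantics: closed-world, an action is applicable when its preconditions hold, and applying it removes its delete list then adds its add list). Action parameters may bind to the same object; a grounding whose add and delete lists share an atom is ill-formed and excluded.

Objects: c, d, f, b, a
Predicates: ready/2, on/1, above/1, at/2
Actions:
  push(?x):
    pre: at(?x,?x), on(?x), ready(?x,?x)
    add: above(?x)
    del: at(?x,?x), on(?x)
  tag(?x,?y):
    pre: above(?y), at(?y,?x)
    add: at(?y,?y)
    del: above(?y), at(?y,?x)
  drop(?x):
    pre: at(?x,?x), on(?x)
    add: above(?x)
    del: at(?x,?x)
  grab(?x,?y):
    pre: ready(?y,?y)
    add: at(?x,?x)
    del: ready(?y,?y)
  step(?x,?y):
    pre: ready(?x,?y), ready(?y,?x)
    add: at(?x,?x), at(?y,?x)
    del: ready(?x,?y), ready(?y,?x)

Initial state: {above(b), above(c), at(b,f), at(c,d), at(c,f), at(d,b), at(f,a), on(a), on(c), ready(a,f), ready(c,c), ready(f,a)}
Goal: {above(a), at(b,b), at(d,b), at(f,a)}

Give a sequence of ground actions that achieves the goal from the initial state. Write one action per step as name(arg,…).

1. tag(f,b)  →  {above(c), at(b,b), at(c,d), at(c,f), at(d,b), at(f,a), on(a), on(c), ready(a,f), ready(c,c), ready(f,a)}
2. grab(a,c)  →  {above(c), at(a,a), at(b,b), at(c,d), at(c,f), at(d,b), at(f,a), on(a), on(c), ready(a,f), ready(f,a)}
3. drop(a)  →  {above(a), above(c), at(b,b), at(c,d), at(c,f), at(d,b), at(f,a), on(a), on(c), ready(a,f), ready(f,a)}

tag(f,b); grab(a,c); drop(a)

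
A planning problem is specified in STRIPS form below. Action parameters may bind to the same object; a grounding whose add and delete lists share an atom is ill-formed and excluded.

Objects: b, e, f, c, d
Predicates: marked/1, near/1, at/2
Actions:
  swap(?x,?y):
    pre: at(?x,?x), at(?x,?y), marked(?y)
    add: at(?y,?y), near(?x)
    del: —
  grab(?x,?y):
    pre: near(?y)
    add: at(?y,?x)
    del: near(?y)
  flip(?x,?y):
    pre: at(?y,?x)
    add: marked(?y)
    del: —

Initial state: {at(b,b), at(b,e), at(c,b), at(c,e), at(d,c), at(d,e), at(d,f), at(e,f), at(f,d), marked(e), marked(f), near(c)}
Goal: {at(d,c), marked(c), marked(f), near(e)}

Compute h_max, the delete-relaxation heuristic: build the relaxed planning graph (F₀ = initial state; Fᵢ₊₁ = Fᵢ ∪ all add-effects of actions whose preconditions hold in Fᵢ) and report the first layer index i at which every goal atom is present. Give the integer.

F0 = init (12 atoms)
F1 = F0 ∪ {at(c,c), at(c,d), at(c,f), at(e,e), marked(b), marked(c), marked(d), near(b)}  (20 atoms)
F2 = F1 ∪ {at(b,c), at(b,d), at(b,f), at(d,d), at(f,f), near(e)}  (26 atoms)
goal ⊆ F2  ⇒  h_max = 2

2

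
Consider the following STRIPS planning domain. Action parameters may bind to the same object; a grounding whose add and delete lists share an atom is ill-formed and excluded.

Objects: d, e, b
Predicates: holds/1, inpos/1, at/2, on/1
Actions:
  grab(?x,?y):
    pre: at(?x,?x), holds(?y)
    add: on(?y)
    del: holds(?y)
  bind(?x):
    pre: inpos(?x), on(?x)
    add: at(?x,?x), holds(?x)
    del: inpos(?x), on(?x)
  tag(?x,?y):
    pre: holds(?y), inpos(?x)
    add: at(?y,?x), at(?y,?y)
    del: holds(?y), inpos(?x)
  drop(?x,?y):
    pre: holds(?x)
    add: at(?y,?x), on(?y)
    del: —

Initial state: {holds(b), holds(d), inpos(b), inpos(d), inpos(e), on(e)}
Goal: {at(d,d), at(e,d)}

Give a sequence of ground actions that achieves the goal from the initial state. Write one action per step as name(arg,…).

drop(d,d); drop(d,e)

1. drop(d,d)  →  {at(d,d), holds(b), holds(d), inpos(b), inpos(d), inpos(e), on(d), on(e)}
2. drop(d,e)  →  {at(d,d), at(e,d), holds(b), holds(d), inpos(b), inpos(d), inpos(e), on(d), on(e)}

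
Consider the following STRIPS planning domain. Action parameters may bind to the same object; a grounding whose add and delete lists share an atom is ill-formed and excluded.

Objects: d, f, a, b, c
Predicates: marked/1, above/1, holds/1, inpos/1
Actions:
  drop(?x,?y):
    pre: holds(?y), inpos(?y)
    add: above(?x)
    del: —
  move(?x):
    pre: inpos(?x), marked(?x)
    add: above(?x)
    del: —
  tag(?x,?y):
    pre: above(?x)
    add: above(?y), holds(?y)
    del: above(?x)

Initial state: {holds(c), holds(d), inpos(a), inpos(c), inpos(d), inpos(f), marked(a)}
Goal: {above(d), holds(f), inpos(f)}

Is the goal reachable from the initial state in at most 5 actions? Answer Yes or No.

Yes

1. drop(d,d)  →  {above(d), holds(c), holds(d), inpos(a), inpos(c), inpos(d), inpos(f), marked(a)}
2. drop(a,d)  →  {above(a), above(d), holds(c), holds(d), inpos(a), inpos(c), inpos(d), inpos(f), marked(a)}
3. tag(a,f)  →  {above(d), above(f), holds(c), holds(d), holds(f), inpos(a), inpos(c), inpos(d), inpos(f), marked(a)}
optimal plan length = 3; 3 ≤ 5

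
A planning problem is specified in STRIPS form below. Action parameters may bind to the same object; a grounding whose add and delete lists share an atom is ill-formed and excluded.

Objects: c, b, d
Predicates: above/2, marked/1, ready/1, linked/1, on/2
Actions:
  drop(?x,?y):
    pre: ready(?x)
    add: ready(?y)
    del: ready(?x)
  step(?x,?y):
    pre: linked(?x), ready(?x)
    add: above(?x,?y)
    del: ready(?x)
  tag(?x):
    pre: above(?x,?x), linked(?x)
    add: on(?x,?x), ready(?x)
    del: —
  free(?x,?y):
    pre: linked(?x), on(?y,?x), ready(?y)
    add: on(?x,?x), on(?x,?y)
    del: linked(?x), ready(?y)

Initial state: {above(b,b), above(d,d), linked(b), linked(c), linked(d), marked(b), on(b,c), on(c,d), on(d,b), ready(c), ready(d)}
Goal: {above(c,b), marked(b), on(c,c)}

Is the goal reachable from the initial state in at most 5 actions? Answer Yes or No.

1. drop(d,b)  →  {above(b,b), above(d,d), linked(b), linked(c), linked(d), marked(b), on(b,c), on(c,d), on(d,b), ready(b), ready(c)}
2. step(c,b)  →  {above(b,b), above(c,b), above(d,d), linked(b), linked(c), linked(d), marked(b), on(b,c), on(c,d), on(d,b), ready(b)}
3. free(c,b)  →  {above(b,b), above(c,b), above(d,d), linked(b), linked(d), marked(b), on(b,c), on(c,b), on(c,c), on(c,d), on(d,b)}
optimal plan length = 3; 3 ≤ 5

Yes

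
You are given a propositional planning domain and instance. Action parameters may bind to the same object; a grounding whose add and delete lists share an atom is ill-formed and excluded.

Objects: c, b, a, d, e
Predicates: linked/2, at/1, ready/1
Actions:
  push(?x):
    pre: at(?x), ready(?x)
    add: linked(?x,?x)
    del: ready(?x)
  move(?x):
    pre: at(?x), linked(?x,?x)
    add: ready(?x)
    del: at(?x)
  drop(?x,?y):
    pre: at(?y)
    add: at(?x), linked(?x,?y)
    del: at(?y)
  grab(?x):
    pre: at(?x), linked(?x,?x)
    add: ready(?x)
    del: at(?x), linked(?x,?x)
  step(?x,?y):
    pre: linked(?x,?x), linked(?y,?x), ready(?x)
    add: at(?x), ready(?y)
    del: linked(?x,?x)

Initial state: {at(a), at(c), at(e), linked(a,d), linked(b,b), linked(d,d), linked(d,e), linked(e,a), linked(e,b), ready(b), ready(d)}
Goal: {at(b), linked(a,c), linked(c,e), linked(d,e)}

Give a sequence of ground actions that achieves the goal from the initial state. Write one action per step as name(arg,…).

drop(c,e); drop(b,a); drop(a,c)

1. drop(c,e)  →  {at(a), at(c), linked(a,d), linked(b,b), linked(c,e), linked(d,d), linked(d,e), linked(e,a), linked(e,b), ready(b), ready(d)}
2. drop(b,a)  →  {at(b), at(c), linked(a,d), linked(b,a), linked(b,b), linked(c,e), linked(d,d), linked(d,e), linked(e,a), linked(e,b), ready(b), ready(d)}
3. drop(a,c)  →  {at(a), at(b), linked(a,c), linked(a,d), linked(b,a), linked(b,b), linked(c,e), linked(d,d), linked(d,e), linked(e,a), linked(e,b), ready(b), ready(d)}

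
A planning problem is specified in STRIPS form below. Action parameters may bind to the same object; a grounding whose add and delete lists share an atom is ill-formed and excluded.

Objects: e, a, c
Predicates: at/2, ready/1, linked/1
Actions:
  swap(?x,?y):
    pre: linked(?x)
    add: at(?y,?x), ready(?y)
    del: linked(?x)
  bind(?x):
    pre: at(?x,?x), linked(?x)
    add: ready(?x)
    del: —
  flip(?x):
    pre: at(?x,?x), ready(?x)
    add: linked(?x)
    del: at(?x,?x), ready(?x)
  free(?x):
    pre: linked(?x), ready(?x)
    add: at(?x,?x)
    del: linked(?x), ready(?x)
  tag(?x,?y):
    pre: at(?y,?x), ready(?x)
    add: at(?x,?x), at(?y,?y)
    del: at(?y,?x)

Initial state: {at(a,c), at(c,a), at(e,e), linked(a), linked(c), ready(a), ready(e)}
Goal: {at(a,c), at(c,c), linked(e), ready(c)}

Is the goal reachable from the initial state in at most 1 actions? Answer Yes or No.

1. swap(c,c)  →  {at(a,c), at(c,a), at(c,c), at(e,e), linked(a), ready(a), ready(c), ready(e)}
2. flip(e)  →  {at(a,c), at(c,a), at(c,c), linked(a), linked(e), ready(a), ready(c)}
optimal plan length = 2; 2 > 1

No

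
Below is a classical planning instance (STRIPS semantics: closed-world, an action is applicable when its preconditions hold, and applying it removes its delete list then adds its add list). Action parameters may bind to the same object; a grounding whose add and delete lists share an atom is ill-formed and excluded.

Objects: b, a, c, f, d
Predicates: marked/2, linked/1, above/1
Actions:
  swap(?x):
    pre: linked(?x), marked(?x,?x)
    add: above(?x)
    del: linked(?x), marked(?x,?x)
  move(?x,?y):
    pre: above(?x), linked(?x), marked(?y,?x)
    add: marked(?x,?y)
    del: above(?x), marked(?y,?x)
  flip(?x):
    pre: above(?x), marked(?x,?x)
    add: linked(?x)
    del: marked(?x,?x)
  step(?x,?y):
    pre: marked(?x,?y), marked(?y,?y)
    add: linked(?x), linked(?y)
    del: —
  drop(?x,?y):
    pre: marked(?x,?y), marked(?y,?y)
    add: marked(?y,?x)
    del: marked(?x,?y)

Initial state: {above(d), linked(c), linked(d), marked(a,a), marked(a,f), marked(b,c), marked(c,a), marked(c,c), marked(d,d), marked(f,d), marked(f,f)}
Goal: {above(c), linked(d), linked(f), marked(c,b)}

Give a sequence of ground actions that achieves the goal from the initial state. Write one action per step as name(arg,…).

1. step(a,f)  →  {above(d), linked(a), linked(c), linked(d), linked(f), marked(a,a), marked(a,f), marked(b,c), marked(c,a), marked(c,c), marked(d,d), marked(f,d), marked(f,f)}
2. drop(b,c)  →  {above(d), linked(a), linked(c), linked(d), linked(f), marked(a,a), marked(a,f), marked(c,a), marked(c,b), marked(c,c), marked(d,d), marked(f,d), marked(f,f)}
3. swap(c)  →  {above(c), above(d), linked(a), linked(d), linked(f), marked(a,a), marked(a,f), marked(c,a), marked(c,b), marked(d,d), marked(f,d), marked(f,f)}

step(a,f); drop(b,c); swap(c)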